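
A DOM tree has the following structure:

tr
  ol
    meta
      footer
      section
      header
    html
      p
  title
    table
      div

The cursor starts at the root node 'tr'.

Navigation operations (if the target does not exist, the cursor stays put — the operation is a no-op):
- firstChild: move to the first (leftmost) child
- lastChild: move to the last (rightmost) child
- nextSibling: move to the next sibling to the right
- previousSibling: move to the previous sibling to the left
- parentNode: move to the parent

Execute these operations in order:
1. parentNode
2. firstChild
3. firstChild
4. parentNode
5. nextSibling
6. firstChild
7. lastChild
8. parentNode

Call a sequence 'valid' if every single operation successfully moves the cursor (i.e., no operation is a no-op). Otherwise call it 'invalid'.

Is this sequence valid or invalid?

Answer: invalid

Derivation:
After 1 (parentNode): tr (no-op, stayed)
After 2 (firstChild): ol
After 3 (firstChild): meta
After 4 (parentNode): ol
After 5 (nextSibling): title
After 6 (firstChild): table
After 7 (lastChild): div
After 8 (parentNode): table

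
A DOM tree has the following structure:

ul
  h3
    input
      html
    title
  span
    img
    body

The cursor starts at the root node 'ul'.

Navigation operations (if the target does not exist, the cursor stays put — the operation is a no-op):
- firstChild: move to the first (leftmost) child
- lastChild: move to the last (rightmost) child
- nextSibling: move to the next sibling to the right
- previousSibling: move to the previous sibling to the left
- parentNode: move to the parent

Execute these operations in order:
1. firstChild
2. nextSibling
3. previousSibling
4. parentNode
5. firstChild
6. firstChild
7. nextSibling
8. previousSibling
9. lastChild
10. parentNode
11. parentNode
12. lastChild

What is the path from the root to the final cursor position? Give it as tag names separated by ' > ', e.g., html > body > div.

After 1 (firstChild): h3
After 2 (nextSibling): span
After 3 (previousSibling): h3
After 4 (parentNode): ul
After 5 (firstChild): h3
After 6 (firstChild): input
After 7 (nextSibling): title
After 8 (previousSibling): input
After 9 (lastChild): html
After 10 (parentNode): input
After 11 (parentNode): h3
After 12 (lastChild): title

Answer: ul > h3 > title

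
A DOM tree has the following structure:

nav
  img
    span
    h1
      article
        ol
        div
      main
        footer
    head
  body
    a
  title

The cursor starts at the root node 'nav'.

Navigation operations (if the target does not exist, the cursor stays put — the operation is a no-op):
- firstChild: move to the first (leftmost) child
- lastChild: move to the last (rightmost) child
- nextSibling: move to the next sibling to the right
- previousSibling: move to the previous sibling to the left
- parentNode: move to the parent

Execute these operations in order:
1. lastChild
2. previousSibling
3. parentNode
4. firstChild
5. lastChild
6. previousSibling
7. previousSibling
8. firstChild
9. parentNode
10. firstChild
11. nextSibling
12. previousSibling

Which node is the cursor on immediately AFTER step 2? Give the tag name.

Answer: body

Derivation:
After 1 (lastChild): title
After 2 (previousSibling): body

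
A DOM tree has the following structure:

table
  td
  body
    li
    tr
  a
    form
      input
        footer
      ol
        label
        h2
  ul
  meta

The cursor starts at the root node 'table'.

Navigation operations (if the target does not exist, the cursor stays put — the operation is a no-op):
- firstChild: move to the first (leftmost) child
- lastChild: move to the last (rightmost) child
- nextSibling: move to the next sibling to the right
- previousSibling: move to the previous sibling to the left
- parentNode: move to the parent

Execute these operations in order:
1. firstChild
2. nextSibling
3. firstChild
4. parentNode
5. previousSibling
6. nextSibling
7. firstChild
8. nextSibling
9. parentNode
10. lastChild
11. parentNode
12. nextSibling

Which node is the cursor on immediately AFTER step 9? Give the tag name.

Answer: body

Derivation:
After 1 (firstChild): td
After 2 (nextSibling): body
After 3 (firstChild): li
After 4 (parentNode): body
After 5 (previousSibling): td
After 6 (nextSibling): body
After 7 (firstChild): li
After 8 (nextSibling): tr
After 9 (parentNode): body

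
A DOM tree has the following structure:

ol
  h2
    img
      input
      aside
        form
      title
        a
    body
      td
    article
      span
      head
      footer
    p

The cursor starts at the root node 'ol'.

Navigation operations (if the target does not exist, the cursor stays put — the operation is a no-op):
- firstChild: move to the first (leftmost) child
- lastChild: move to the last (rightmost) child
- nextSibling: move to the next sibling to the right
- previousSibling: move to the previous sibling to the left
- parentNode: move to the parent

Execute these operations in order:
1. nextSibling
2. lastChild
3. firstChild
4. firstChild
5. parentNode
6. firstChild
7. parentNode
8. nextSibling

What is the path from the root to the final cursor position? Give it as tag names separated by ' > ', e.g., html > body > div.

After 1 (nextSibling): ol (no-op, stayed)
After 2 (lastChild): h2
After 3 (firstChild): img
After 4 (firstChild): input
After 5 (parentNode): img
After 6 (firstChild): input
After 7 (parentNode): img
After 8 (nextSibling): body

Answer: ol > h2 > body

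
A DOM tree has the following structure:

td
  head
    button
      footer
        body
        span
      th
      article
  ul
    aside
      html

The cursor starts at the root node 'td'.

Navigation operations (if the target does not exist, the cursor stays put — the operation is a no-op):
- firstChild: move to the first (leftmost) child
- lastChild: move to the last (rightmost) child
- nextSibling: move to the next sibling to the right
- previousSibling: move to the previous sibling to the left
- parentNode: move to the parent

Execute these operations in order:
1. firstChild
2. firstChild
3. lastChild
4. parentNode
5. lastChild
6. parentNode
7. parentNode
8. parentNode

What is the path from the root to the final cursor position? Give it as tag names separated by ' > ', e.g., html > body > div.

After 1 (firstChild): head
After 2 (firstChild): button
After 3 (lastChild): article
After 4 (parentNode): button
After 5 (lastChild): article
After 6 (parentNode): button
After 7 (parentNode): head
After 8 (parentNode): td

Answer: td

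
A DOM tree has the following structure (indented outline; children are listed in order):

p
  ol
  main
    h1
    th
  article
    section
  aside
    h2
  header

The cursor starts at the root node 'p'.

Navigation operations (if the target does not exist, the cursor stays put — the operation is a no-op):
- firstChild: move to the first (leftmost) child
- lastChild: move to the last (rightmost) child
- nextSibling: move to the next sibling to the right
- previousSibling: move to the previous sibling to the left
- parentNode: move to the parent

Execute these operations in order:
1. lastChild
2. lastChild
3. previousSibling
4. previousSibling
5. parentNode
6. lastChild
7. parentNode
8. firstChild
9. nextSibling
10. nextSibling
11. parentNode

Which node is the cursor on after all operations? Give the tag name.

Answer: p

Derivation:
After 1 (lastChild): header
After 2 (lastChild): header (no-op, stayed)
After 3 (previousSibling): aside
After 4 (previousSibling): article
After 5 (parentNode): p
After 6 (lastChild): header
After 7 (parentNode): p
After 8 (firstChild): ol
After 9 (nextSibling): main
After 10 (nextSibling): article
After 11 (parentNode): p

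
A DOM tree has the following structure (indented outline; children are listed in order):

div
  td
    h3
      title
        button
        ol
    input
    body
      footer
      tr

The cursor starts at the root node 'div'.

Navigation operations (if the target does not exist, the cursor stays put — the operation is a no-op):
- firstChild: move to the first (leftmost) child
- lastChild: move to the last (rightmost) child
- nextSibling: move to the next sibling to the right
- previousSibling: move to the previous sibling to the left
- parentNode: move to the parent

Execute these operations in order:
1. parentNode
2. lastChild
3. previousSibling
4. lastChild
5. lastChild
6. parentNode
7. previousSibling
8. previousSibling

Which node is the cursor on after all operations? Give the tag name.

Answer: h3

Derivation:
After 1 (parentNode): div (no-op, stayed)
After 2 (lastChild): td
After 3 (previousSibling): td (no-op, stayed)
After 4 (lastChild): body
After 5 (lastChild): tr
After 6 (parentNode): body
After 7 (previousSibling): input
After 8 (previousSibling): h3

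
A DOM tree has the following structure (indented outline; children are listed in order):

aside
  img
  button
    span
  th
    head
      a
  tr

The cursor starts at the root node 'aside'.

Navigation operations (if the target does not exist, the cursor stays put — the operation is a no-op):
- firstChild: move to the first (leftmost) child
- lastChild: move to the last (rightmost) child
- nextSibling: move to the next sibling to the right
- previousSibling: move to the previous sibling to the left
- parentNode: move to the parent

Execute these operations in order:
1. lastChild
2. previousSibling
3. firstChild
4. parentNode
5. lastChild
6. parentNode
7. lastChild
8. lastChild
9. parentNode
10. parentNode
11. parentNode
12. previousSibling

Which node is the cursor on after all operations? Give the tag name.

After 1 (lastChild): tr
After 2 (previousSibling): th
After 3 (firstChild): head
After 4 (parentNode): th
After 5 (lastChild): head
After 6 (parentNode): th
After 7 (lastChild): head
After 8 (lastChild): a
After 9 (parentNode): head
After 10 (parentNode): th
After 11 (parentNode): aside
After 12 (previousSibling): aside (no-op, stayed)

Answer: aside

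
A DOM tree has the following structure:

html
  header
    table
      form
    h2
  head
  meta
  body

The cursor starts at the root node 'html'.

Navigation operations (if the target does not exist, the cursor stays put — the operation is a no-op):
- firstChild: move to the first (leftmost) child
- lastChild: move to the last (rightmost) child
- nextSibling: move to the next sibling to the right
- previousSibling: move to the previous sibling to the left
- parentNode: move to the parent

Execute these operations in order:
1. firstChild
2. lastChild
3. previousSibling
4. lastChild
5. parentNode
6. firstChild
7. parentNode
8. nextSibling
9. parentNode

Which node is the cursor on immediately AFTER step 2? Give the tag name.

After 1 (firstChild): header
After 2 (lastChild): h2

Answer: h2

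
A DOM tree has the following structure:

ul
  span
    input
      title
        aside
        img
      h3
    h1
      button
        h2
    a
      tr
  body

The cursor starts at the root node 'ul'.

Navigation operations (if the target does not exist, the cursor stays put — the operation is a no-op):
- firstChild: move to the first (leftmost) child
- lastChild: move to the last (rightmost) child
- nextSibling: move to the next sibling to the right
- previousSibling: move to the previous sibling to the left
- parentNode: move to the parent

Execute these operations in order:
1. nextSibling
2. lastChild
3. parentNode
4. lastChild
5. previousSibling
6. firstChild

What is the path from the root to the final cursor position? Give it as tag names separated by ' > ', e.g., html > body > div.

Answer: ul > span > input

Derivation:
After 1 (nextSibling): ul (no-op, stayed)
After 2 (lastChild): body
After 3 (parentNode): ul
After 4 (lastChild): body
After 5 (previousSibling): span
After 6 (firstChild): input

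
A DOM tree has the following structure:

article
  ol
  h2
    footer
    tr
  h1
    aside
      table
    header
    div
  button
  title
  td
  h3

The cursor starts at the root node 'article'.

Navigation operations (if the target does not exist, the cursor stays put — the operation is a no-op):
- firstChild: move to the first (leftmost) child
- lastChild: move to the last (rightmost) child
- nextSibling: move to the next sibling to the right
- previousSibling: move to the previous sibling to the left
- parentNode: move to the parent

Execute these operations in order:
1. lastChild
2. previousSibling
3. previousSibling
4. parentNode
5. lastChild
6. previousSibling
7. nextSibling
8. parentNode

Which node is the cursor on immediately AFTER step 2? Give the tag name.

After 1 (lastChild): h3
After 2 (previousSibling): td

Answer: td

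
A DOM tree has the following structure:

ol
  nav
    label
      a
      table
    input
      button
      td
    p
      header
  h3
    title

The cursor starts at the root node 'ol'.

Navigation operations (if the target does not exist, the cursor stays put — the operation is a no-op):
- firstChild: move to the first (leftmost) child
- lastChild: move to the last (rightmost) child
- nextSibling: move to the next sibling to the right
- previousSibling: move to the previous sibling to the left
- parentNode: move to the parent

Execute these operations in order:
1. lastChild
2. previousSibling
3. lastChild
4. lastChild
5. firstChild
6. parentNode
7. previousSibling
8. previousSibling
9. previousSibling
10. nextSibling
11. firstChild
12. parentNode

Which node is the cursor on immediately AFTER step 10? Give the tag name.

After 1 (lastChild): h3
After 2 (previousSibling): nav
After 3 (lastChild): p
After 4 (lastChild): header
After 5 (firstChild): header (no-op, stayed)
After 6 (parentNode): p
After 7 (previousSibling): input
After 8 (previousSibling): label
After 9 (previousSibling): label (no-op, stayed)
After 10 (nextSibling): input

Answer: input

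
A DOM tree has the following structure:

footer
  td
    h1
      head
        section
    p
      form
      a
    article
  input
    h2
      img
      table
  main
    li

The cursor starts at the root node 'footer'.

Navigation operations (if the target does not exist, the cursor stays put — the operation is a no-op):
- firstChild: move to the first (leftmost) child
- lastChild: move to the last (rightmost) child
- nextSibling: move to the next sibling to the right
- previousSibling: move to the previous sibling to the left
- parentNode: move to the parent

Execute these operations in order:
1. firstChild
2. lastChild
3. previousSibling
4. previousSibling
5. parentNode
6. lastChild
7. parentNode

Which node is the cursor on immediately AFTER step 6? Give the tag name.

After 1 (firstChild): td
After 2 (lastChild): article
After 3 (previousSibling): p
After 4 (previousSibling): h1
After 5 (parentNode): td
After 6 (lastChild): article

Answer: article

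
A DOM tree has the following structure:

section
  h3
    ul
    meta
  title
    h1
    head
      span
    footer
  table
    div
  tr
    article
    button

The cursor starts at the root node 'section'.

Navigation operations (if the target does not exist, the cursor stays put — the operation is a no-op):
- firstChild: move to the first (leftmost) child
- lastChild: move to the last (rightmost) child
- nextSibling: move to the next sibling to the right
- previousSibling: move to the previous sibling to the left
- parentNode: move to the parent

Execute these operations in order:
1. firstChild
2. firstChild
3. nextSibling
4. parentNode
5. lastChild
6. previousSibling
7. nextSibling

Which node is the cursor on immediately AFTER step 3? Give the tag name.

After 1 (firstChild): h3
After 2 (firstChild): ul
After 3 (nextSibling): meta

Answer: meta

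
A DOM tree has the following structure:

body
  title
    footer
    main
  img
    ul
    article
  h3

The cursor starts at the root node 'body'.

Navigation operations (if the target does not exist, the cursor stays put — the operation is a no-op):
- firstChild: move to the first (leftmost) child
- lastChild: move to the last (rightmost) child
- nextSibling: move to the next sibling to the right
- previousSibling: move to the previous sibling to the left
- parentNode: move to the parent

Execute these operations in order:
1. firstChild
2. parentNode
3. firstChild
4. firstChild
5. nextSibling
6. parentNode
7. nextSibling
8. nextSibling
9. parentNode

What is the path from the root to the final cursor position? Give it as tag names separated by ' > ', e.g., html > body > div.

Answer: body

Derivation:
After 1 (firstChild): title
After 2 (parentNode): body
After 3 (firstChild): title
After 4 (firstChild): footer
After 5 (nextSibling): main
After 6 (parentNode): title
After 7 (nextSibling): img
After 8 (nextSibling): h3
After 9 (parentNode): body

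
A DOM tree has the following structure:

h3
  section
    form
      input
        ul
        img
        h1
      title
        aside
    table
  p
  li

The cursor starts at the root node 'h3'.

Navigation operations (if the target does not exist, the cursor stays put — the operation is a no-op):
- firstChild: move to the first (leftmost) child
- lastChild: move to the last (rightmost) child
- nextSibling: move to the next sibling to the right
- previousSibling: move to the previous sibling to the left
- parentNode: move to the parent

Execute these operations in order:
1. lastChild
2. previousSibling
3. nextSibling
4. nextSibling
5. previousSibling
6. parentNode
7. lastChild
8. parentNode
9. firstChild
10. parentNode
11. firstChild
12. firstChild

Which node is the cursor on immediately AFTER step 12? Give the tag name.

After 1 (lastChild): li
After 2 (previousSibling): p
After 3 (nextSibling): li
After 4 (nextSibling): li (no-op, stayed)
After 5 (previousSibling): p
After 6 (parentNode): h3
After 7 (lastChild): li
After 8 (parentNode): h3
After 9 (firstChild): section
After 10 (parentNode): h3
After 11 (firstChild): section
After 12 (firstChild): form

Answer: form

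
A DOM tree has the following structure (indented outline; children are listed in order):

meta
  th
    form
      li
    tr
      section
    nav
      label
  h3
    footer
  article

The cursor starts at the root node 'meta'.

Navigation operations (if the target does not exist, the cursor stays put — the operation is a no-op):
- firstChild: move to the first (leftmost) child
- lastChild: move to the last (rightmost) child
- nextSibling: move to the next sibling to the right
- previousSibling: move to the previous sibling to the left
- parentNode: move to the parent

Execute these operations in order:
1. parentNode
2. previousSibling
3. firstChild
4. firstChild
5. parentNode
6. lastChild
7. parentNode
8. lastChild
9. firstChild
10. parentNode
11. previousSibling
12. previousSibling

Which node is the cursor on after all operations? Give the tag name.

Answer: form

Derivation:
After 1 (parentNode): meta (no-op, stayed)
After 2 (previousSibling): meta (no-op, stayed)
After 3 (firstChild): th
After 4 (firstChild): form
After 5 (parentNode): th
After 6 (lastChild): nav
After 7 (parentNode): th
After 8 (lastChild): nav
After 9 (firstChild): label
After 10 (parentNode): nav
After 11 (previousSibling): tr
After 12 (previousSibling): form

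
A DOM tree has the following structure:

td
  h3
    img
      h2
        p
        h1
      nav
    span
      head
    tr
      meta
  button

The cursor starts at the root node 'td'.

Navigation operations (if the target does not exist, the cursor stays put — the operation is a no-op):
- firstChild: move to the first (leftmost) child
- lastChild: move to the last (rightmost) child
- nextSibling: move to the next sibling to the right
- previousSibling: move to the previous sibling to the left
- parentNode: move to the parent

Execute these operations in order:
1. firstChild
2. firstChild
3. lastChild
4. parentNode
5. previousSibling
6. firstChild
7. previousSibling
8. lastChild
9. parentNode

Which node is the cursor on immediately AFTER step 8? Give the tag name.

Answer: h1

Derivation:
After 1 (firstChild): h3
After 2 (firstChild): img
After 3 (lastChild): nav
After 4 (parentNode): img
After 5 (previousSibling): img (no-op, stayed)
After 6 (firstChild): h2
After 7 (previousSibling): h2 (no-op, stayed)
After 8 (lastChild): h1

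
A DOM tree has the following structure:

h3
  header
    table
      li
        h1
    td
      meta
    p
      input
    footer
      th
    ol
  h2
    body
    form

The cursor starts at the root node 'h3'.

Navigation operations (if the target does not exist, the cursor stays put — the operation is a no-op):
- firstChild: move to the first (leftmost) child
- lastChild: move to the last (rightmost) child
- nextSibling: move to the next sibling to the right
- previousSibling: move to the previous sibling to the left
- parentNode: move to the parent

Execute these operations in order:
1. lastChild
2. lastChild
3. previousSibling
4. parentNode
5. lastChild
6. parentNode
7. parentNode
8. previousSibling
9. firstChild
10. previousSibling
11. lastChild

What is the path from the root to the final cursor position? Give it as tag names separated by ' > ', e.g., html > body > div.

Answer: h3 > header > ol

Derivation:
After 1 (lastChild): h2
After 2 (lastChild): form
After 3 (previousSibling): body
After 4 (parentNode): h2
After 5 (lastChild): form
After 6 (parentNode): h2
After 7 (parentNode): h3
After 8 (previousSibling): h3 (no-op, stayed)
After 9 (firstChild): header
After 10 (previousSibling): header (no-op, stayed)
After 11 (lastChild): ol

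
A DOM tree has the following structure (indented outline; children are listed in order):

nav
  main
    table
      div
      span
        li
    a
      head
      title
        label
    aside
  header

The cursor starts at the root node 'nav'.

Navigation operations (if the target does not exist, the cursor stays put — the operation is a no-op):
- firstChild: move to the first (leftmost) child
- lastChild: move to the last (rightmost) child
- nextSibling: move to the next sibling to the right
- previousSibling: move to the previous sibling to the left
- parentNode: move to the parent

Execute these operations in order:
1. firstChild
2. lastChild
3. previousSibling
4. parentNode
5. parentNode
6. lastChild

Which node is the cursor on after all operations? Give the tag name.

Answer: header

Derivation:
After 1 (firstChild): main
After 2 (lastChild): aside
After 3 (previousSibling): a
After 4 (parentNode): main
After 5 (parentNode): nav
After 6 (lastChild): header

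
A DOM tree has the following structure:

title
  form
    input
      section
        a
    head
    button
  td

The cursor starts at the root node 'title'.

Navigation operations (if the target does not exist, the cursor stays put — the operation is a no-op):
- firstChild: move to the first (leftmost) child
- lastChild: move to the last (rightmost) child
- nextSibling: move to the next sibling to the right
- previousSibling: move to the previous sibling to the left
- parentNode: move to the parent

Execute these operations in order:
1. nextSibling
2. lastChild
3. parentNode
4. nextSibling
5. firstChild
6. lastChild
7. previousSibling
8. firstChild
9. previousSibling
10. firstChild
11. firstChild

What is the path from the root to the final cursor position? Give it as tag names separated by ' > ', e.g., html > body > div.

After 1 (nextSibling): title (no-op, stayed)
After 2 (lastChild): td
After 3 (parentNode): title
After 4 (nextSibling): title (no-op, stayed)
After 5 (firstChild): form
After 6 (lastChild): button
After 7 (previousSibling): head
After 8 (firstChild): head (no-op, stayed)
After 9 (previousSibling): input
After 10 (firstChild): section
After 11 (firstChild): a

Answer: title > form > input > section > a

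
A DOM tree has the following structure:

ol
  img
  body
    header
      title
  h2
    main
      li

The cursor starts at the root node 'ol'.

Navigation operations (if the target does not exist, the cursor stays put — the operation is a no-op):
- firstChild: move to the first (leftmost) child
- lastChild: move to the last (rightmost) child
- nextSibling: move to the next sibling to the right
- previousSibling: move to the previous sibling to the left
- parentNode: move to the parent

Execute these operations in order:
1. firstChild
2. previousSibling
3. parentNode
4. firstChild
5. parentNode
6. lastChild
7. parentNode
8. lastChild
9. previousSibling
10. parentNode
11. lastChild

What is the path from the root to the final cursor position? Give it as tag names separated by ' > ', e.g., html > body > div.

Answer: ol > h2

Derivation:
After 1 (firstChild): img
After 2 (previousSibling): img (no-op, stayed)
After 3 (parentNode): ol
After 4 (firstChild): img
After 5 (parentNode): ol
After 6 (lastChild): h2
After 7 (parentNode): ol
After 8 (lastChild): h2
After 9 (previousSibling): body
After 10 (parentNode): ol
After 11 (lastChild): h2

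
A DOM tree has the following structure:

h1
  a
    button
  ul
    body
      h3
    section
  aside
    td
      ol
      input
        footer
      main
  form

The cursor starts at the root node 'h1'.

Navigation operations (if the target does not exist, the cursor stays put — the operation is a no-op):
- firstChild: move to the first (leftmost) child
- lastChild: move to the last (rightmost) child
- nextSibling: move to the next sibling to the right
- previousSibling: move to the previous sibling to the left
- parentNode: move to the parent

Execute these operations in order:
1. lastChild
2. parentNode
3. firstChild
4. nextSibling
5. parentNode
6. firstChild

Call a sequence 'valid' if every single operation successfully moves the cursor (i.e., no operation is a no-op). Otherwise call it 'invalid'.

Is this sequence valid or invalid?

After 1 (lastChild): form
After 2 (parentNode): h1
After 3 (firstChild): a
After 4 (nextSibling): ul
After 5 (parentNode): h1
After 6 (firstChild): a

Answer: valid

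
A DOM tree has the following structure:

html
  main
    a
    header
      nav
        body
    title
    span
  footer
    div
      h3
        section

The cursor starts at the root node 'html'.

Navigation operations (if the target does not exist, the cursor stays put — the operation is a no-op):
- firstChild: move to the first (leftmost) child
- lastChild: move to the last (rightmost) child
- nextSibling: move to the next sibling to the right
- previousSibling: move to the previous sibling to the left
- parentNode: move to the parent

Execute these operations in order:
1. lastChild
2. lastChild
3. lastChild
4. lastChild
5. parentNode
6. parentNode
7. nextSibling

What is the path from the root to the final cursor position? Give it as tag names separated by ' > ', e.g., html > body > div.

After 1 (lastChild): footer
After 2 (lastChild): div
After 3 (lastChild): h3
After 4 (lastChild): section
After 5 (parentNode): h3
After 6 (parentNode): div
After 7 (nextSibling): div (no-op, stayed)

Answer: html > footer > div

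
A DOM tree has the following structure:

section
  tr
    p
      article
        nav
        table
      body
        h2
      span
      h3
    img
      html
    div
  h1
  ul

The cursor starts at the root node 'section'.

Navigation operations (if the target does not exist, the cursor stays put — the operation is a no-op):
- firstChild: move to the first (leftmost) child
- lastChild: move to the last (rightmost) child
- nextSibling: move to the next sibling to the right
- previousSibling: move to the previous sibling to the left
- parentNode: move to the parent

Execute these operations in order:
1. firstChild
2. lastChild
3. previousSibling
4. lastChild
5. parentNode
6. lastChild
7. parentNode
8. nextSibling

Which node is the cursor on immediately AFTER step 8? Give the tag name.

Answer: div

Derivation:
After 1 (firstChild): tr
After 2 (lastChild): div
After 3 (previousSibling): img
After 4 (lastChild): html
After 5 (parentNode): img
After 6 (lastChild): html
After 7 (parentNode): img
After 8 (nextSibling): div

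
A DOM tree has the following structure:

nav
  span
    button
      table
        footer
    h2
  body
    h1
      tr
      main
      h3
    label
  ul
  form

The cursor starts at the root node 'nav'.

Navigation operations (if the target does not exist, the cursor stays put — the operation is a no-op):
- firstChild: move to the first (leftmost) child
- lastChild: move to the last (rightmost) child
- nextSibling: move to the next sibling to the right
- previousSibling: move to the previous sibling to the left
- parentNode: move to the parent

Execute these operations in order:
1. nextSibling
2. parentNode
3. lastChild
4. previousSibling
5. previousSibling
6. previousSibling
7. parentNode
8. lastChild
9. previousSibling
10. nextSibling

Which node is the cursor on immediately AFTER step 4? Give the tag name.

After 1 (nextSibling): nav (no-op, stayed)
After 2 (parentNode): nav (no-op, stayed)
After 3 (lastChild): form
After 4 (previousSibling): ul

Answer: ul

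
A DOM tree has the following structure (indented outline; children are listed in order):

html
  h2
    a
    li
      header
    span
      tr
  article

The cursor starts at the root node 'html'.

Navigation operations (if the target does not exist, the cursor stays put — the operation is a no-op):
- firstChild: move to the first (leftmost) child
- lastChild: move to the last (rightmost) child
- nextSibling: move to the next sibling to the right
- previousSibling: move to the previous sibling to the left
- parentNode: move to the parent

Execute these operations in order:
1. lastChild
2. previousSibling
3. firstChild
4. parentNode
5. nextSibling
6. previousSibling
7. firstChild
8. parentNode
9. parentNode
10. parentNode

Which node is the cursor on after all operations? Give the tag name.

Answer: html

Derivation:
After 1 (lastChild): article
After 2 (previousSibling): h2
After 3 (firstChild): a
After 4 (parentNode): h2
After 5 (nextSibling): article
After 6 (previousSibling): h2
After 7 (firstChild): a
After 8 (parentNode): h2
After 9 (parentNode): html
After 10 (parentNode): html (no-op, stayed)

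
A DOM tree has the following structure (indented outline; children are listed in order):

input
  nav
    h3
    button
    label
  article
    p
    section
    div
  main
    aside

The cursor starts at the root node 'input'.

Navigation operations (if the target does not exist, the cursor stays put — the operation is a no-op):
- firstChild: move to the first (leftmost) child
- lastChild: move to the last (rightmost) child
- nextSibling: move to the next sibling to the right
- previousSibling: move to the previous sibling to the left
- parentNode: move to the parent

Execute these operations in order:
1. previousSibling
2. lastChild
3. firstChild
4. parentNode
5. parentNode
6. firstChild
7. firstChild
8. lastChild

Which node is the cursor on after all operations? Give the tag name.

Answer: h3

Derivation:
After 1 (previousSibling): input (no-op, stayed)
After 2 (lastChild): main
After 3 (firstChild): aside
After 4 (parentNode): main
After 5 (parentNode): input
After 6 (firstChild): nav
After 7 (firstChild): h3
After 8 (lastChild): h3 (no-op, stayed)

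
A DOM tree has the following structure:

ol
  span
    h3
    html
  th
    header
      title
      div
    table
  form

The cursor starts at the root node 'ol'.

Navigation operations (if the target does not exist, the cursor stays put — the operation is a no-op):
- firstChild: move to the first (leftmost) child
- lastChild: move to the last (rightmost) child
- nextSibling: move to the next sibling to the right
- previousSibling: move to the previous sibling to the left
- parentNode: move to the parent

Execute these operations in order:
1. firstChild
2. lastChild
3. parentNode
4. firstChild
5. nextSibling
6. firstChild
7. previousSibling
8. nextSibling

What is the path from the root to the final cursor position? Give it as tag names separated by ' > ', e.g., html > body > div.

Answer: ol > span > html

Derivation:
After 1 (firstChild): span
After 2 (lastChild): html
After 3 (parentNode): span
After 4 (firstChild): h3
After 5 (nextSibling): html
After 6 (firstChild): html (no-op, stayed)
After 7 (previousSibling): h3
After 8 (nextSibling): html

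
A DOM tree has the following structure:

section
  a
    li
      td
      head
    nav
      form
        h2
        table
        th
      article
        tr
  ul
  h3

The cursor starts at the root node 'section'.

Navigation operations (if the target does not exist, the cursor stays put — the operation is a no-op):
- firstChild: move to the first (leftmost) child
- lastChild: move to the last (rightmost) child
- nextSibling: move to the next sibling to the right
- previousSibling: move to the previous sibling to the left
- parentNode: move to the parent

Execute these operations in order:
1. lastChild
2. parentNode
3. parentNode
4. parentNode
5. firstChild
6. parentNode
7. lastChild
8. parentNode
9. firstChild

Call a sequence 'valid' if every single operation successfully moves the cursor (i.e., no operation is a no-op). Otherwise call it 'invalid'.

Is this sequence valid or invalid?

Answer: invalid

Derivation:
After 1 (lastChild): h3
After 2 (parentNode): section
After 3 (parentNode): section (no-op, stayed)
After 4 (parentNode): section (no-op, stayed)
After 5 (firstChild): a
After 6 (parentNode): section
After 7 (lastChild): h3
After 8 (parentNode): section
After 9 (firstChild): a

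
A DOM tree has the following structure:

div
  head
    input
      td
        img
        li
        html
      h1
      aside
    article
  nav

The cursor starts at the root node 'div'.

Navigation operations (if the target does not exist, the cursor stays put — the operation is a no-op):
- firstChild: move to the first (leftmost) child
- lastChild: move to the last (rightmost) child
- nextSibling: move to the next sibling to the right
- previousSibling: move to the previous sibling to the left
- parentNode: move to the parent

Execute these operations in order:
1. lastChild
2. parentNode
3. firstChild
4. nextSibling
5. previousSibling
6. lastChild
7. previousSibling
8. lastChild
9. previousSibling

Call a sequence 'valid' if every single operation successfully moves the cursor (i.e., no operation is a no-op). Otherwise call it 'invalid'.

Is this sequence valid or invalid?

Answer: valid

Derivation:
After 1 (lastChild): nav
After 2 (parentNode): div
After 3 (firstChild): head
After 4 (nextSibling): nav
After 5 (previousSibling): head
After 6 (lastChild): article
After 7 (previousSibling): input
After 8 (lastChild): aside
After 9 (previousSibling): h1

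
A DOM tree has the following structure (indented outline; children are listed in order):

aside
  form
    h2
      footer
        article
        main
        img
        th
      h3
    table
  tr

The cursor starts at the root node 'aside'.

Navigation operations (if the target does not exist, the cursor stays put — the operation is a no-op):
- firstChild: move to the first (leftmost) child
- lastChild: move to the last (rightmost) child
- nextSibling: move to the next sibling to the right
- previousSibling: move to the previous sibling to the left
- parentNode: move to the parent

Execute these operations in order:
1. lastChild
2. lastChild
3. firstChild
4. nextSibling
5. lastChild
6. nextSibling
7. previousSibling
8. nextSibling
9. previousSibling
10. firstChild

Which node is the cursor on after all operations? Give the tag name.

Answer: h2

Derivation:
After 1 (lastChild): tr
After 2 (lastChild): tr (no-op, stayed)
After 3 (firstChild): tr (no-op, stayed)
After 4 (nextSibling): tr (no-op, stayed)
After 5 (lastChild): tr (no-op, stayed)
After 6 (nextSibling): tr (no-op, stayed)
After 7 (previousSibling): form
After 8 (nextSibling): tr
After 9 (previousSibling): form
After 10 (firstChild): h2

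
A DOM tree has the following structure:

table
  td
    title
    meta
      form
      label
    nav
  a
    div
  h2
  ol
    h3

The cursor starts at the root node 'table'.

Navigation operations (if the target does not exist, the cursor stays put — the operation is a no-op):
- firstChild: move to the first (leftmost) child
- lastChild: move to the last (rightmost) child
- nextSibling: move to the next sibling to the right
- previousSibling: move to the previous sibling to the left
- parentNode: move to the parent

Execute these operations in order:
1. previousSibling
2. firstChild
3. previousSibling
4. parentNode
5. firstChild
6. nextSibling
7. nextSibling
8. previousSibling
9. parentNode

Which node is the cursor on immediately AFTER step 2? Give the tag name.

Answer: td

Derivation:
After 1 (previousSibling): table (no-op, stayed)
After 2 (firstChild): td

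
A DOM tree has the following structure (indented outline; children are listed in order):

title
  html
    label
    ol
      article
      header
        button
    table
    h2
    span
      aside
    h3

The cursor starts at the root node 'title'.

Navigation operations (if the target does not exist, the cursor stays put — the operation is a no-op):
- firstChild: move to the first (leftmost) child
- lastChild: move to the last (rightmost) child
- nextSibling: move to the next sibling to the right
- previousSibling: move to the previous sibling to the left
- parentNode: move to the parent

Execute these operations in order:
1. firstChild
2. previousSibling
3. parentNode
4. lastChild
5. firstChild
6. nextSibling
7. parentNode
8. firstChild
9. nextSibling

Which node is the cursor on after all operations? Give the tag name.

Answer: ol

Derivation:
After 1 (firstChild): html
After 2 (previousSibling): html (no-op, stayed)
After 3 (parentNode): title
After 4 (lastChild): html
After 5 (firstChild): label
After 6 (nextSibling): ol
After 7 (parentNode): html
After 8 (firstChild): label
After 9 (nextSibling): ol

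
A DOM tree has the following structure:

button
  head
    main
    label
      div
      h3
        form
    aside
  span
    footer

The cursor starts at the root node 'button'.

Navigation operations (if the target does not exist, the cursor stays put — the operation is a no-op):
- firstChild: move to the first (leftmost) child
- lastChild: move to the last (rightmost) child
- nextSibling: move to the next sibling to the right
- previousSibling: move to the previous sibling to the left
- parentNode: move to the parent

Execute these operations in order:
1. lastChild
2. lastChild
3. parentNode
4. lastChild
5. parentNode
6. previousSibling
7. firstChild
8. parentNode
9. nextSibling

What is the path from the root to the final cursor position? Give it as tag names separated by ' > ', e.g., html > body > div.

Answer: button > span

Derivation:
After 1 (lastChild): span
After 2 (lastChild): footer
After 3 (parentNode): span
After 4 (lastChild): footer
After 5 (parentNode): span
After 6 (previousSibling): head
After 7 (firstChild): main
After 8 (parentNode): head
After 9 (nextSibling): span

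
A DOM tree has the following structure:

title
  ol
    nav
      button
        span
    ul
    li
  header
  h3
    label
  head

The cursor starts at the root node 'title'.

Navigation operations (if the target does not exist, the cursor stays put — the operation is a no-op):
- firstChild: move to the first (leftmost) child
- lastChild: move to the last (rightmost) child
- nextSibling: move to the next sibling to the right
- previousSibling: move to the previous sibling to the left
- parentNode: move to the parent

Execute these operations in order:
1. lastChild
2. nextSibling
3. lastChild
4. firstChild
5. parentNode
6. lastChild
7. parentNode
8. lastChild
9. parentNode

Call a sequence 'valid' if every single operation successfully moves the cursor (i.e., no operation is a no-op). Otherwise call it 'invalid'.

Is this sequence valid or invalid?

Answer: invalid

Derivation:
After 1 (lastChild): head
After 2 (nextSibling): head (no-op, stayed)
After 3 (lastChild): head (no-op, stayed)
After 4 (firstChild): head (no-op, stayed)
After 5 (parentNode): title
After 6 (lastChild): head
After 7 (parentNode): title
After 8 (lastChild): head
After 9 (parentNode): title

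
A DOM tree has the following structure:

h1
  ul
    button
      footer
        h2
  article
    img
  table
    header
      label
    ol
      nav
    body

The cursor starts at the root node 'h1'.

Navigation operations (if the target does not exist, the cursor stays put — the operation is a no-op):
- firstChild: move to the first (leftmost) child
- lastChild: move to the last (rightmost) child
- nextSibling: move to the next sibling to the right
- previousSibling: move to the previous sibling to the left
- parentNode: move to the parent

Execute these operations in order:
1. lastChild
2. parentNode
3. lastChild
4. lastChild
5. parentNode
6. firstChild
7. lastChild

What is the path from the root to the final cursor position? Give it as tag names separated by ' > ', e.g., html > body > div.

Answer: h1 > table > header > label

Derivation:
After 1 (lastChild): table
After 2 (parentNode): h1
After 3 (lastChild): table
After 4 (lastChild): body
After 5 (parentNode): table
After 6 (firstChild): header
After 7 (lastChild): label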